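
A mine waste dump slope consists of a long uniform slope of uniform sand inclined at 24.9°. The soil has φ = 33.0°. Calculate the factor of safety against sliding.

FS = 1.40

For a dry cohesionless infinite slope the factor of safety is FS = tanφ / tanβ.
FS = tan33.0° / tan24.9° = 0.6494 / 0.4642 = 1.399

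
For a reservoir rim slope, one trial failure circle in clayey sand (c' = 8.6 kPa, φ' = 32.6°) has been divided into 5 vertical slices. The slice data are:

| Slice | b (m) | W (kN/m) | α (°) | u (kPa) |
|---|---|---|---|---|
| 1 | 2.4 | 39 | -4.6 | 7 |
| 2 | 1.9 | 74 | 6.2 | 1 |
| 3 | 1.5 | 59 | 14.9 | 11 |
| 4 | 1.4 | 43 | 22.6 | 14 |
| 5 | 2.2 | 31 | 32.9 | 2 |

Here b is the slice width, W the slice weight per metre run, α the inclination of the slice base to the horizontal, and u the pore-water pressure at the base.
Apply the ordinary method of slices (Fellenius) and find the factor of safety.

Ordinary method of slices: FS = Σ[c'·Δl_i + (W_i cosα_i − u_i·Δl_i)·tanφ'] / Σ W_i sinα_i, with Δl_i = b_i / cosα_i.
Slice 1: Δl = 2.4/cos(-4.6°) = 2.408 m; N'_1 = 39·cos(-4.6°) − 7·2.408 = 22.0; c'Δl = 20.71; W sinα = -3.1
Slice 2: Δl = 1.9/cos6.2° = 1.911 m; N'_2 = 74·cos6.2° − 1·1.911 = 71.7; c'Δl = 16.44; W sinα = 8.0
Slice 3: Δl = 1.5/cos14.9° = 1.552 m; N'_3 = 59·cos14.9° − 11·1.552 = 39.9; c'Δl = 13.35; W sinα = 15.2
Slice 4: Δl = 1.4/cos22.6° = 1.516 m; N'_4 = 43·cos22.6° − 14·1.516 = 18.5; c'Δl = 13.04; W sinα = 16.5
Slice 5: Δl = 2.2/cos32.9° = 2.620 m; N'_5 = 31·cos32.9° − 2·2.620 = 20.8; c'Δl = 22.53; W sinα = 16.8
Σc'Δl = 86.1 kN/m; ΣN' = 172.9 kN/m; ΣW sinα = 53.4 kN/m
Resisting = 86.1 + 172.9·tan32.6° = 86.1 + 110.6 = 196.6 kN/m
FS = 196.6 / 53.4 = 3.682

FS = 3.68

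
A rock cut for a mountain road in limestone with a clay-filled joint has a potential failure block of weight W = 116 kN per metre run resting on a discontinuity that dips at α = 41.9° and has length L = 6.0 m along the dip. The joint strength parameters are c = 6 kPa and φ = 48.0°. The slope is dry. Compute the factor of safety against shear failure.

Resolving the block weight along and normal to the plane and applying the Mohr–Coulomb strength on the joint:
N' = W cosα = 116·cos41.9° = 86.3 kN/m
Driving force T = W sinα = 116·sin41.9° = 77.5 kN/m
Resisting force R = c·L + N'·tanφ = 6·6.0 + 86.3·tan48.0° = 36.0 + 95.9 = 131.9 kN/m
FS = R / T = 131.9 / 77.5 = 1.703

FS = 1.70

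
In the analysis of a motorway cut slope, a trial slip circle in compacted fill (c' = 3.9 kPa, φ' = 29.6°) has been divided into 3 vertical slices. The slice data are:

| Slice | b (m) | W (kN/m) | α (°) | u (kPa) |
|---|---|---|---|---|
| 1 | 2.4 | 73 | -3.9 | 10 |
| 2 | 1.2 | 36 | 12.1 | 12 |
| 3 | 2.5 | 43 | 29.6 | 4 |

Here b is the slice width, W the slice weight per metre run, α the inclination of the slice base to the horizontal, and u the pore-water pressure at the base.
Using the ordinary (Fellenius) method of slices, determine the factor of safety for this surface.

Ordinary method of slices: FS = Σ[c'·Δl_i + (W_i cosα_i − u_i·Δl_i)·tanφ'] / Σ W_i sinα_i, with Δl_i = b_i / cosα_i.
Slice 1: Δl = 2.4/cos(-3.9°) = 2.406 m; N'_1 = 73·cos(-3.9°) − 10·2.406 = 48.8; c'Δl = 9.38; W sinα = -5.0
Slice 2: Δl = 1.2/cos12.1° = 1.227 m; N'_2 = 36·cos12.1° − 12·1.227 = 20.5; c'Δl = 4.79; W sinα = 7.5
Slice 3: Δl = 2.5/cos29.6° = 2.875 m; N'_3 = 43·cos29.6° − 4·2.875 = 25.9; c'Δl = 11.21; W sinα = 21.2
Σc'Δl = 25.4 kN/m; ΣN' = 95.1 kN/m; ΣW sinα = 23.8 kN/m
Resisting = 25.4 + 95.1·tan29.6° = 25.4 + 54.0 = 79.4 kN/m
FS = 79.4 / 23.8 = 3.334

FS = 3.33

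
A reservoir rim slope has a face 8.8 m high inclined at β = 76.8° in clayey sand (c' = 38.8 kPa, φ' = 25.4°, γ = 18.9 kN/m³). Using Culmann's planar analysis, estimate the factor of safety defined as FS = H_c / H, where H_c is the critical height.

FS = 2.18

H_c = (4c'/γ) · sinβ cosφ' / [1 − cos(β − φ')]
    = (4·38.8/18.9) · sin76.8°·cos25.4° / [1 − cos51.4°]
    = 8.212 · 0.8795 / 0.3761 = 19.20 m
FS = H_c / H = 19.20 / 8.8 = 2.182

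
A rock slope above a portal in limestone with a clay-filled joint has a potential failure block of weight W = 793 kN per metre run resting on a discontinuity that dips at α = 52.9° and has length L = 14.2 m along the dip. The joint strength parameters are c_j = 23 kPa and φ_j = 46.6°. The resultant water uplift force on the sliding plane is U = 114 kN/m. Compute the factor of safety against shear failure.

FS = 1.13

Resolving the block weight along and normal to the plane and applying the Mohr–Coulomb strength on the joint:
N' = W cosα − U = 793·cos52.9° − 114 = 364.3 kN/m
Driving force T = W sinα = 793·sin52.9° = 632.5 kN/m
Resisting force R = c_j·L + N'·tanφ_j = 23·14.2 + 364.3·tan46.6° = 326.6 + 385.3 = 711.9 kN/m
FS = R / T = 711.9 / 632.5 = 1.126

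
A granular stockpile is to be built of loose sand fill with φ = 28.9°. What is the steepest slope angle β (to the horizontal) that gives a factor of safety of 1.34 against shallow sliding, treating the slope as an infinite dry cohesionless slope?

For an infinite dry cohesionless slope FS = tanφ/tanβ, so tanβ = tanφ / FS.
tanβ = tan28.9° / 1.34 = 0.5520 / 1.34 = 0.4120
β = arctan(0.4120) = 22.39°

β = 22.4°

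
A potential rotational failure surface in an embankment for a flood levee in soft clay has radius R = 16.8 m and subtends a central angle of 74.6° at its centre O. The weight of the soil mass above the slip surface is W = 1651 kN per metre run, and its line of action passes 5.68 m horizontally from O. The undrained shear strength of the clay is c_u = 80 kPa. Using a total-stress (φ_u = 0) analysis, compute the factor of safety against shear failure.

Taking moments about the centre O, the resisting moment is provided by the undrained shear strength acting along the arc:
Arc length L_a = R·θ = 16.8·(74.6°·π/180) = 16.8·1.3020 = 21.87 m
M_R = c_u·L_a·R = 80·21.87·16.8 = 29398.5 kN·m/m
M_D = W·d = 1651·5.68 = 9377.7 kN·m/m
FS = M_R / M_D = 29398.5 / 9377.7 = 3.135

FS = 3.13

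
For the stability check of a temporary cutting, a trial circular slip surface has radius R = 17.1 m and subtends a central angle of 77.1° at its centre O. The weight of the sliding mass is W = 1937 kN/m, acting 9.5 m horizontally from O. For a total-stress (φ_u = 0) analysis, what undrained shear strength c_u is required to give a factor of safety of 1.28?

c_u = 59.9 kPa

FS = c_u·L_a·R / (W·d), so c_u = FS·W·d / (L_a·R).
Arc length L_a = R·θ = 17.1·(77.1°·π/180) = 17.1·1.3456 = 23.01 m
c_u = 1.28·1937·9.5 / (23.01·17.1) = 23553.9 / 393.48 = 59.86 kPa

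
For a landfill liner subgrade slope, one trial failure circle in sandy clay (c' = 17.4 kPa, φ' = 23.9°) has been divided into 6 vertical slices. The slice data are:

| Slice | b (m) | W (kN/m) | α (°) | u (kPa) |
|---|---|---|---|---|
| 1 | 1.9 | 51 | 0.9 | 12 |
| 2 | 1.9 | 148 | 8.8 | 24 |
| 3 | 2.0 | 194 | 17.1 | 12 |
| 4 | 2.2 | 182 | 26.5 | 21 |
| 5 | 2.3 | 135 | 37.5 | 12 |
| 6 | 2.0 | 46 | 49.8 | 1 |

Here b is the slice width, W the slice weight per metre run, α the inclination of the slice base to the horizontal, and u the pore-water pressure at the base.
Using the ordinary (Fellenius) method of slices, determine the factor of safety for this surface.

Ordinary method of slices: FS = Σ[c'·Δl_i + (W_i cosα_i − u_i·Δl_i)·tanφ'] / Σ W_i sinα_i, with Δl_i = b_i / cosα_i.
Slice 1: Δl = 1.9/cos0.9° = 1.900 m; N'_1 = 51·cos0.9° − 12·1.900 = 28.2; c'Δl = 33.06; W sinα = 0.8
Slice 2: Δl = 1.9/cos8.8° = 1.923 m; N'_2 = 148·cos8.8° − 24·1.923 = 100.1; c'Δl = 33.45; W sinα = 22.6
Slice 3: Δl = 2.0/cos17.1° = 2.093 m; N'_3 = 194·cos17.1° − 12·2.093 = 160.3; c'Δl = 36.41; W sinα = 57.0
Slice 4: Δl = 2.2/cos26.5° = 2.458 m; N'_4 = 182·cos26.5° − 21·2.458 = 111.3; c'Δl = 42.77; W sinα = 81.2
Slice 5: Δl = 2.3/cos37.5° = 2.899 m; N'_5 = 135·cos37.5° − 12·2.899 = 72.3; c'Δl = 50.44; W sinα = 82.2
Slice 6: Δl = 2.0/cos49.8° = 3.099 m; N'_6 = 46·cos49.8° − 1·3.099 = 26.6; c'Δl = 53.92; W sinα = 35.1
Σc'Δl = 250.1 kN/m; ΣN' = 498.8 kN/m; ΣW sinα = 279.0 kN/m
Resisting = 250.1 + 498.8·tan23.9° = 250.1 + 221.0 = 471.1 kN/m
FS = 471.1 / 279.0 = 1.688

FS = 1.69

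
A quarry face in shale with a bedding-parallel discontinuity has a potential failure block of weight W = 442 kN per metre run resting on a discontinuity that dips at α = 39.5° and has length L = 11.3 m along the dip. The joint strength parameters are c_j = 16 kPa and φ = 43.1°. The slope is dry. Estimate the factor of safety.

Resolving the block weight along and normal to the plane and applying the Mohr–Coulomb strength on the joint:
N' = W cosα = 442·cos39.5° = 341.1 kN/m
Driving force T = W sinα = 442·sin39.5° = 281.1 kN/m
Resisting force R = c_j·L + N'·tanφ = 16·11.3 + 341.1·tan43.1° = 180.8 + 319.2 = 500.0 kN/m
FS = R / T = 500.0 / 281.1 = 1.778

FS = 1.78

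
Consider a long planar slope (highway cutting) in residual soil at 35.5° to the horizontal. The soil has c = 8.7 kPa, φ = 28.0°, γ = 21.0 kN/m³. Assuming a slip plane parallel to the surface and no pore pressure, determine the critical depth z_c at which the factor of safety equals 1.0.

z_c = 3.44 m

Setting FS = 1.00 in FS = [c + γz cos²β tanφ] / [γz sinβ cosβ] and solving for z:
z = c / [γ cosβ (FS·sinβ − cosβ·tanφ)]
  = 8.7 / [21.0·cos35.5°·(1.00·sin35.5° − cos35.5°·tan28.0°)]
  = 8.7 / [21.0·0.8141·(1.00·0.5807 − 0.8141·0.5317)]
  = 8.7 / 2.5274 = 3.442 m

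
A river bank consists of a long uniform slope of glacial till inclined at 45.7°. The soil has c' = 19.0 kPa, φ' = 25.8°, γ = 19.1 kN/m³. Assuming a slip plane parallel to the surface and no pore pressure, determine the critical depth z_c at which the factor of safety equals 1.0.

Setting FS = 1.00 in FS = [c' + γz cos²β tanφ'] / [γz sinβ cosβ] and solving for z:
z = c' / [γ cosβ (FS·sinβ − cosβ·tanφ')]
  = 19.0 / [19.1·cos45.7°·(1.00·sin45.7° − cos45.7°·tan25.8°)]
  = 19.0 / [19.1·0.6984·(1.00·0.7157 − 0.6984·0.4834)]
  = 19.0 / 5.0433 = 3.767 m

z_c = 3.77 m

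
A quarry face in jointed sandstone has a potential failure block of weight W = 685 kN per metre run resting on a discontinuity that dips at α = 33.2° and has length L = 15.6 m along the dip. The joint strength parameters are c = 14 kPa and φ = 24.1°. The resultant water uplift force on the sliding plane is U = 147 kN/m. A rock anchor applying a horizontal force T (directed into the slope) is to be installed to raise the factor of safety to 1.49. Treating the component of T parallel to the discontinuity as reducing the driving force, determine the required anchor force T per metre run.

T = 100 kN/m

Resolving forces along and normal to the sliding plane, with the horizontal anchor force T adding T·sinα to the effective normal force and T·cosα acting up the plane against the driving force:
FS = [cL + (W cosα − U + T sinα) tanφ] / [W sinα − T cosα]
Without the anchor: N' = 426.2 kN/m, driving T_d = 375.1 kN/m, resisting R = 14·15.6 + 426.2·tan24.1° = 409.0 kN/m, FS = 1.09.
Setting FS = 1.49 and solving for T:
1.49·(375.1 − T cos33.2°) = 409.0 + T sin33.2°·tan24.1°
T·(sin33.2°·tan24.1° + 1.49·cos33.2°) = 1.49·375.1 − 409.0
T·(0.5476·0.4473 + 1.49·0.8368) = 558.9 − 409.0 = 149.8
T·1.4917 = 149.8
T = 100.4 kN/m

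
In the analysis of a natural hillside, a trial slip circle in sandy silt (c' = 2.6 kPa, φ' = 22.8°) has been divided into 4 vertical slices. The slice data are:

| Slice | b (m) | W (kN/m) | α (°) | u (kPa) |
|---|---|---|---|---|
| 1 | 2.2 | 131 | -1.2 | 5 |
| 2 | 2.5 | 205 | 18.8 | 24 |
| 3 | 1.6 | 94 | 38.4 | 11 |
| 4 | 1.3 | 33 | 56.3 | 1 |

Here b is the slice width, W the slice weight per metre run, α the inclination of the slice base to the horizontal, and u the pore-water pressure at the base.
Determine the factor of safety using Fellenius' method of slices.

Ordinary method of slices: FS = Σ[c'·Δl_i + (W_i cosα_i − u_i·Δl_i)·tanφ'] / Σ W_i sinα_i, with Δl_i = b_i / cosα_i.
Slice 1: Δl = 2.2/cos(-1.2°) = 2.200 m; N'_1 = 131·cos(-1.2°) − 5·2.200 = 120.0; c'Δl = 5.72; W sinα = -2.7
Slice 2: Δl = 2.5/cos18.8° = 2.641 m; N'_2 = 205·cos18.8° − 24·2.641 = 130.7; c'Δl = 6.87; W sinα = 66.1
Slice 3: Δl = 1.6/cos38.4° = 2.042 m; N'_3 = 94·cos38.4° − 11·2.042 = 51.2; c'Δl = 5.31; W sinα = 58.4
Slice 4: Δl = 1.3/cos56.3° = 2.343 m; N'_4 = 33·cos56.3° − 1·2.343 = 16.0; c'Δl = 6.09; W sinα = 27.5
Σc'Δl = 24.0 kN/m; ΣN' = 317.8 kN/m; ΣW sinα = 149.2 kN/m
Resisting = 24.0 + 317.8·tan22.8° = 24.0 + 133.6 = 157.6 kN/m
FS = 157.6 / 149.2 = 1.056

FS = 1.06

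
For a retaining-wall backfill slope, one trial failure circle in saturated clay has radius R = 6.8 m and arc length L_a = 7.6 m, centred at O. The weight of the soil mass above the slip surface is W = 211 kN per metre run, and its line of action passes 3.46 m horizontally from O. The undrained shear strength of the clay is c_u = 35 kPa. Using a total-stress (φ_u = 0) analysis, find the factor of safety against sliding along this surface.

FS = 2.48

Taking moments about the centre O, the resisting moment is provided by the undrained shear strength acting along the arc:
M_R = c_u·L_a·R = 35·7.60·6.8 = 1808.8 kN·m/m
M_D = W·d = 211·3.46 = 730.1 kN·m/m
FS = M_R / M_D = 1808.8 / 730.1 = 2.478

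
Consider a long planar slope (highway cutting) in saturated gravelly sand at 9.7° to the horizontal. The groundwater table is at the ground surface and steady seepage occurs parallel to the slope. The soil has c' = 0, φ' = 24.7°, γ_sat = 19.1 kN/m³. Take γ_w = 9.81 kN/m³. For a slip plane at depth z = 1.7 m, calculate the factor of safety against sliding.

FS = 1.31

With seepage parallel to the slope and the water table at the surface, the effective normal stress on the slip plane uses the buoyant unit weight γ' = γ_sat − γ_w while the driving shear stress uses γ_sat:
FS = [c' + γ' z cos²β tanφ'] / [γ_sat z sinβ cosβ]
(For c' = 0 this reduces to FS = (γ'/γ_sat)·tanφ'/tanβ.)
γ' = 19.1 − 9.81 = 9.29 kN/m³
Numerator = 0.0 + 9.29·1.7·cos²9.7°·tan24.7° = 0.0 + 9.29·1.7·0.9716·0.4599 = 7.058 kPa
Denominator = 19.1·1.7·sin9.7°·cos9.7° = 19.1·1.7·0.1685·0.9857 = 5.393 kPa
FS = 7.058 / 5.393 = 1.309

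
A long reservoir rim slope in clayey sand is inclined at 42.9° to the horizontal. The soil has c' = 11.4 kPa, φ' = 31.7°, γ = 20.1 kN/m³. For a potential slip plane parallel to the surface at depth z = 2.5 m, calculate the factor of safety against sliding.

FS = 1.12

For an infinite slope with a slip plane parallel to the surface (no pore pressure): FS = [c' + γz cos²β tanφ'] / [γz sinβ cosβ].
γz = 20.1·2.5 = 50.25 kN/m²
Numerator = 11.4 + 50.25·cos²42.9°·tan31.7° = 11.4 + 50.25·0.5366·0.6176 = 28.054 kPa
Denominator = 50.25·sin42.9°·cos42.9° = 50.25·0.6807·0.7325 = 25.058 kPa
FS = 28.054 / 25.058 = 1.120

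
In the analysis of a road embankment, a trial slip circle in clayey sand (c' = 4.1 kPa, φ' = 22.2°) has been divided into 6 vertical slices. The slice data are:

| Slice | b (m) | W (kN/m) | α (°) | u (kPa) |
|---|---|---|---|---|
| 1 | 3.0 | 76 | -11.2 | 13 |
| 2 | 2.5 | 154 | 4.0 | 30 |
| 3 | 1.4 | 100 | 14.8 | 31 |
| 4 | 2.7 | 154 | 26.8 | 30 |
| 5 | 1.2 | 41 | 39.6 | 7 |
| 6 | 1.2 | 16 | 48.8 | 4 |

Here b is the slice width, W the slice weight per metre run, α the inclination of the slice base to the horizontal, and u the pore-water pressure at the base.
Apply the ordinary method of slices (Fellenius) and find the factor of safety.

Ordinary method of slices: FS = Σ[c'·Δl_i + (W_i cosα_i − u_i·Δl_i)·tanφ'] / Σ W_i sinα_i, with Δl_i = b_i / cosα_i.
Slice 1: Δl = 3.0/cos(-11.2°) = 3.058 m; N'_1 = 76·cos(-11.2°) − 13·3.058 = 34.8; c'Δl = 12.54; W sinα = -14.8
Slice 2: Δl = 2.5/cos4.0° = 2.506 m; N'_2 = 154·cos4.0° − 30·2.506 = 78.4; c'Δl = 10.28; W sinα = 10.7
Slice 3: Δl = 1.4/cos14.8° = 1.448 m; N'_3 = 100·cos14.8° − 31·1.448 = 51.8; c'Δl = 5.94; W sinα = 25.5
Slice 4: Δl = 2.7/cos26.8° = 3.025 m; N'_4 = 154·cos26.8° − 30·3.025 = 46.7; c'Δl = 12.40; W sinα = 69.4
Slice 5: Δl = 1.2/cos39.6° = 1.557 m; N'_5 = 41·cos39.6° − 7·1.557 = 20.7; c'Δl = 6.39; W sinα = 26.1
Slice 6: Δl = 1.2/cos48.8° = 1.822 m; N'_6 = 16·cos48.8° − 4·1.822 = 3.3; c'Δl = 7.47; W sinα = 12.0
Σc'Δl = 55.0 kN/m; ΣN' = 235.7 kN/m; ΣW sinα = 129.1 kN/m
Resisting = 55.0 + 235.7·tan22.2° = 55.0 + 96.2 = 151.2 kN/m
FS = 151.2 / 129.1 = 1.171

FS = 1.17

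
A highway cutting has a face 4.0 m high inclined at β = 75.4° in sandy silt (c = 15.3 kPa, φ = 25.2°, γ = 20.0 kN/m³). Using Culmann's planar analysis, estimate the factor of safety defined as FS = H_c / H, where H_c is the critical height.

H_c = (4c/γ) · sinβ cosφ / [1 − cos(β − φ)]
    = (4·15.3/20.0) · sin75.4°·cos25.2° / [1 − cos50.2°]
    = 3.060 · 0.8756 / 0.3599 = 7.44 m
FS = H_c / H = 7.44 / 4.0 = 1.861

FS = 1.86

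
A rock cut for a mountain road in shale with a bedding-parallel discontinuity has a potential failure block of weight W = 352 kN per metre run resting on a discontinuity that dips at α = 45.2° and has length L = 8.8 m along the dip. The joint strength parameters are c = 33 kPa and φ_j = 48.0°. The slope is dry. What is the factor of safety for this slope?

FS = 2.27

Resolving the block weight along and normal to the plane and applying the Mohr–Coulomb strength on the joint:
N' = W cosα = 352·cos45.2° = 248.0 kN/m
Driving force T = W sinα = 352·sin45.2° = 249.8 kN/m
Resisting force R = c·L + N'·tanφ_j = 33·8.8 + 248.0·tan48.0° = 290.4 + 275.5 = 565.9 kN/m
FS = R / T = 565.9 / 249.8 = 2.266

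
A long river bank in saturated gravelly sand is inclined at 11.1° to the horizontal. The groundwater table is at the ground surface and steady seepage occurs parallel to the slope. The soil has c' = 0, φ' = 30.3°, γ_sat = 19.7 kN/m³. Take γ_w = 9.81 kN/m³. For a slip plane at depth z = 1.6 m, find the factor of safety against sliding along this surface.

FS = 1.50

With seepage parallel to the slope and the water table at the surface, the effective normal stress on the slip plane uses the buoyant unit weight γ' = γ_sat − γ_w while the driving shear stress uses γ_sat:
FS = [c' + γ' z cos²β tanφ'] / [γ_sat z sinβ cosβ]
(For c' = 0 this reduces to FS = (γ'/γ_sat)·tanφ'/tanβ.)
γ' = 19.7 − 9.81 = 9.89 kN/m³
Numerator = 0.0 + 9.89·1.6·cos²11.1°·tan30.3° = 0.0 + 9.89·1.6·0.9629·0.5844 = 8.904 kPa
Denominator = 19.7·1.6·sin11.1°·cos11.1° = 19.7·1.6·0.1925·0.9813 = 5.955 kPa
FS = 8.904 / 5.955 = 1.495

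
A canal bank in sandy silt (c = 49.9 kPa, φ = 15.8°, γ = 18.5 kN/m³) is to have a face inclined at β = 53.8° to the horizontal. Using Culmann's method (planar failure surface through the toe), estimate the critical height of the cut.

Culmann's analysis gives the critical failure plane at α_cr = (β + φ)/2 = (53.8 + 15.8)/2 = 34.8°, and the critical height
H_c = (4c/γ) · sinβ cosφ / [1 − cos(β − φ)]
    = (4·49.9/18.5) · sin53.8°·cos15.8° / [1 − cos(38.0°)]
    = 10.789 · 0.8070·0.9622 / [1 − 0.7880]
    = 10.789 · 0.7765 / 0.2120
    = 39.52 m

H_c = 39.52 m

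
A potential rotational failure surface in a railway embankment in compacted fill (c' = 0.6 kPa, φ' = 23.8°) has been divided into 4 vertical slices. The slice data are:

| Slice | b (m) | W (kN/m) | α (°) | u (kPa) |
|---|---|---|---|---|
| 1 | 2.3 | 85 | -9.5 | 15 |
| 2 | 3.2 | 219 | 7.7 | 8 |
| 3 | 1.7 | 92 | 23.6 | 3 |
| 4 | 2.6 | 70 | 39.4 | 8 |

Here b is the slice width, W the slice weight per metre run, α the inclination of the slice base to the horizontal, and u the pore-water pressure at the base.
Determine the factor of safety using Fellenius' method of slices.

FS = 1.65

Ordinary method of slices: FS = Σ[c'·Δl_i + (W_i cosα_i − u_i·Δl_i)·tanφ'] / Σ W_i sinα_i, with Δl_i = b_i / cosα_i.
Slice 1: Δl = 2.3/cos(-9.5°) = 2.332 m; N'_1 = 85·cos(-9.5°) − 15·2.332 = 48.9; c'Δl = 1.40; W sinα = -14.0
Slice 2: Δl = 3.2/cos7.7° = 3.229 m; N'_2 = 219·cos7.7° − 8·3.229 = 191.2; c'Δl = 1.94; W sinα = 29.3
Slice 3: Δl = 1.7/cos23.6° = 1.855 m; N'_3 = 92·cos23.6° − 3·1.855 = 78.7; c'Δl = 1.11; W sinα = 36.8
Slice 4: Δl = 2.6/cos39.4° = 3.365 m; N'_4 = 70·cos39.4° − 8·3.365 = 27.2; c'Δl = 2.02; W sinα = 44.4
Σc'Δl = 6.5 kN/m; ΣN' = 346.0 kN/m; ΣW sinα = 96.6 kN/m
Resisting = 6.5 + 346.0·tan23.8° = 6.5 + 152.6 = 159.1 kN/m
FS = 159.1 / 96.6 = 1.647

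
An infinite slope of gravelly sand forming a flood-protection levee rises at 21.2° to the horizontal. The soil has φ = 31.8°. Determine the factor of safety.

For a dry cohesionless infinite slope the factor of safety is FS = tanφ / tanβ.
FS = tan31.8° / tan21.2° = 0.6200 / 0.3879 = 1.599

FS = 1.60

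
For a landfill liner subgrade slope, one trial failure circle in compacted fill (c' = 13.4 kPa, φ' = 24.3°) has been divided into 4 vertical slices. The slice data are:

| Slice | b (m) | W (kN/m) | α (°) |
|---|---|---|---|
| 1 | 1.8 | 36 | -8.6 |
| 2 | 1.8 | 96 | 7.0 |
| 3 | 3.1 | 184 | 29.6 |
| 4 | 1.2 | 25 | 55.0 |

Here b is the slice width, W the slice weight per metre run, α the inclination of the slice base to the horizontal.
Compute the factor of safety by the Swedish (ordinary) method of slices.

FS = 2.23

Ordinary method of slices: FS = Σ[c'·Δl_i + (W_i cosα_i)·tanφ'] / Σ W_i sinα_i, with Δl_i = b_i / cosα_i.
Slice 1: Δl = 1.8/cos(-8.6°) = 1.820 m; N'_1 = 36·cos(-8.6°) = 35.6; c'Δl = 24.39; W sinα = -5.4
Slice 2: Δl = 1.8/cos7.0° = 1.814 m; N'_2 = 96·cos7.0° = 95.3; c'Δl = 24.30; W sinα = 11.7
Slice 3: Δl = 3.1/cos29.6° = 3.565 m; N'_3 = 184·cos29.6° = 160.0; c'Δl = 47.77; W sinα = 90.9
Slice 4: Δl = 1.2/cos55.0° = 2.092 m; N'_4 = 25·cos55.0° = 14.3; c'Δl = 28.03; W sinα = 20.5
Σc'Δl = 124.5 kN/m; ΣN' = 305.2 kN/m; ΣW sinα = 117.7 kN/m
Resisting = 124.5 + 305.2·tan24.3° = 124.5 + 137.8 = 262.3 kN/m
FS = 262.3 / 117.7 = 2.229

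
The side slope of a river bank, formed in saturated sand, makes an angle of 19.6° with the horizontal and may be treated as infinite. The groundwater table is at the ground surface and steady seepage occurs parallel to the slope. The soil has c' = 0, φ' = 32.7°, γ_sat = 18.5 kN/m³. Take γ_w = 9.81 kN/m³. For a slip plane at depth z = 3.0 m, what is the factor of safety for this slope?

With seepage parallel to the slope and the water table at the surface, the effective normal stress on the slip plane uses the buoyant unit weight γ' = γ_sat − γ_w while the driving shear stress uses γ_sat:
FS = [c' + γ' z cos²β tanφ'] / [γ_sat z sinβ cosβ]
(For c' = 0 this reduces to FS = (γ'/γ_sat)·tanφ'/tanβ.)
γ' = 18.5 − 9.81 = 8.69 kN/m³
Numerator = 0.0 + 8.69·3.0·cos²19.6°·tan32.7° = 0.0 + 8.69·3.0·0.8875·0.6420 = 14.853 kPa
Denominator = 18.5·3.0·sin19.6°·cos19.6° = 18.5·3.0·0.3355·0.9421 = 17.539 kPa
FS = 14.853 / 17.539 = 0.847

FS = 0.85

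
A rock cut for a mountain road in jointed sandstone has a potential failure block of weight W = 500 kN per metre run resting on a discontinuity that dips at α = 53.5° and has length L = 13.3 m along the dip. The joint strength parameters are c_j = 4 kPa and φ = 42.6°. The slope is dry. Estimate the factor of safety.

Resolving the block weight along and normal to the plane and applying the Mohr–Coulomb strength on the joint:
N' = W cosα = 500·cos53.5° = 297.4 kN/m
Driving force T = W sinα = 500·sin53.5° = 401.9 kN/m
Resisting force R = c_j·L + N'·tanφ = 4·13.3 + 297.4·tan42.6° = 53.2 + 273.5 = 326.7 kN/m
FS = R / T = 326.7 / 401.9 = 0.813

FS = 0.81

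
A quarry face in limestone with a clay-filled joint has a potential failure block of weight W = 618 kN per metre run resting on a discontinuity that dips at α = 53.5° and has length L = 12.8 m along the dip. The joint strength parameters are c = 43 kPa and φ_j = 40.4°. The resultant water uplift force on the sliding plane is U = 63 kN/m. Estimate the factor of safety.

FS = 1.63

Resolving the block weight along and normal to the plane and applying the Mohr–Coulomb strength on the joint:
N' = W cosα − U = 618·cos53.5° − 63 = 304.6 kN/m
Driving force T = W sinα = 618·sin53.5° = 496.8 kN/m
Resisting force R = c·L + N'·tanφ_j = 43·12.8 + 304.6·tan40.4° = 550.4 + 259.2 = 809.6 kN/m
FS = R / T = 809.6 / 496.8 = 1.630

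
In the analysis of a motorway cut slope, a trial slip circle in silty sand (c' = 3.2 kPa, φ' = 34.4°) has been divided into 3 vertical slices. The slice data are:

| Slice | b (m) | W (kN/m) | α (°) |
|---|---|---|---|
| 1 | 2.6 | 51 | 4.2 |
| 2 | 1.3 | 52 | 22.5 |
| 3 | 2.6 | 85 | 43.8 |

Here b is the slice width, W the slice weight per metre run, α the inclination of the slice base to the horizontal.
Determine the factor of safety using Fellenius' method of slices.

FS = 1.63

Ordinary method of slices: FS = Σ[c'·Δl_i + (W_i cosα_i)·tanφ'] / Σ W_i sinα_i, with Δl_i = b_i / cosα_i.
Slice 1: Δl = 2.6/cos4.2° = 2.607 m; N'_1 = 51·cos4.2° = 50.9; c'Δl = 8.34; W sinα = 3.7
Slice 2: Δl = 1.3/cos22.5° = 1.407 m; N'_2 = 52·cos22.5° = 48.0; c'Δl = 4.50; W sinα = 19.9
Slice 3: Δl = 2.6/cos43.8° = 3.602 m; N'_3 = 85·cos43.8° = 61.3; c'Δl = 11.53; W sinα = 58.8
Σc'Δl = 24.4 kN/m; ΣN' = 160.3 kN/m; ΣW sinα = 82.5 kN/m
Resisting = 24.4 + 160.3·tan34.4° = 24.4 + 109.7 = 134.1 kN/m
FS = 134.1 / 82.5 = 1.626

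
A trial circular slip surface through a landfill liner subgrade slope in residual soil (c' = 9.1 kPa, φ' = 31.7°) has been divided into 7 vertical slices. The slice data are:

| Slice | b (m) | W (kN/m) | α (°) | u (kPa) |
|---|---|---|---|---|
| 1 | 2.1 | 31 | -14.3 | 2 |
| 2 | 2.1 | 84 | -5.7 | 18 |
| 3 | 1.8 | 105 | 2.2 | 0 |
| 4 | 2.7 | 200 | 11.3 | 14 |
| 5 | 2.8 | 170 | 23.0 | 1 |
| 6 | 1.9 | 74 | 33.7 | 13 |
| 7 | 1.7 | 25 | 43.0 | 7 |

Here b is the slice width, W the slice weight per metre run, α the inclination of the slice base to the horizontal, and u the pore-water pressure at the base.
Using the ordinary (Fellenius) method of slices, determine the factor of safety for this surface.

Ordinary method of slices: FS = Σ[c'·Δl_i + (W_i cosα_i − u_i·Δl_i)·tanφ'] / Σ W_i sinα_i, with Δl_i = b_i / cosα_i.
Slice 1: Δl = 2.1/cos(-14.3°) = 2.167 m; N'_1 = 31·cos(-14.3°) − 2·2.167 = 25.7; c'Δl = 19.72; W sinα = -7.7
Slice 2: Δl = 2.1/cos(-5.7°) = 2.110 m; N'_2 = 84·cos(-5.7°) − 18·2.110 = 45.6; c'Δl = 19.20; W sinα = -8.3
Slice 3: Δl = 1.8/cos2.2° = 1.801 m; N'_3 = 105·cos2.2° − 0·1.801 = 104.9; c'Δl = 16.39; W sinα = 4.0
Slice 4: Δl = 2.7/cos11.3° = 2.753 m; N'_4 = 200·cos11.3° − 14·2.753 = 157.6; c'Δl = 25.06; W sinα = 39.2
Slice 5: Δl = 2.8/cos23.0° = 3.042 m; N'_5 = 170·cos23.0° − 1·3.042 = 153.4; c'Δl = 27.68; W sinα = 66.4
Slice 6: Δl = 1.9/cos33.7° = 2.284 m; N'_6 = 74·cos33.7° − 13·2.284 = 31.9; c'Δl = 20.78; W sinα = 41.1
Slice 7: Δl = 1.7/cos43.0° = 2.324 m; N'_7 = 25·cos43.0° − 7·2.324 = 2.0; c'Δl = 21.15; W sinα = 17.0
Σc'Δl = 150.0 kN/m; ΣN' = 521.1 kN/m; ΣW sinα = 151.8 kN/m
Resisting = 150.0 + 521.1·tan31.7° = 150.0 + 321.9 = 471.8 kN/m
FS = 471.8 / 151.8 = 3.109

FS = 3.11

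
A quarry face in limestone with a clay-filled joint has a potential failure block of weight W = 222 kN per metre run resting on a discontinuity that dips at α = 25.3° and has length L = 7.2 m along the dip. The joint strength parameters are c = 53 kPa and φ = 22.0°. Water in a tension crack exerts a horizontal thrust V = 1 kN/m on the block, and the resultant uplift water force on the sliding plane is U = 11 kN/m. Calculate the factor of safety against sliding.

FS = 4.78

Resolving the block weight along and normal to the plane and applying the Mohr–Coulomb strength on the joint:
N' = W cosα − U − V sinα = 222·cos25.3° − 11 − 1·sin25.3° = 189.3 kN/m
Driving force T = W sinα + V cosα = 222·sin25.3° + 1·cos25.3° = 95.8 kN/m
Resisting force R = c·L + N'·tanφ = 53·7.2 + 189.3·tan22.0° = 381.6 + 76.5 = 458.1 kN/m
FS = R / T = 458.1 / 95.8 = 4.783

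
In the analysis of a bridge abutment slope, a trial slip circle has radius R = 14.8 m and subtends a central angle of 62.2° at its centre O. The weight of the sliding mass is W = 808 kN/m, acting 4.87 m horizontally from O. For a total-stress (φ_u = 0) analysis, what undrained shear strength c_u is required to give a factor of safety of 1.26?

FS = c_u·L_a·R / (W·d), so c_u = FS·W·d / (L_a·R).
Arc length L_a = R·θ = 14.8·(62.2°·π/180) = 14.8·1.0856 = 16.07 m
c_u = 1.26·808·4.87 / (16.07·14.8) = 4958.0 / 237.79 = 20.85 kPa

c_u = 20.9 kPa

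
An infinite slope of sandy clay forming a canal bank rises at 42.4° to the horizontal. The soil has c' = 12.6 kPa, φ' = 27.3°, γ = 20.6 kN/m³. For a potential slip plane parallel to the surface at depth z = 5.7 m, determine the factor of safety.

For an infinite slope with a slip plane parallel to the surface (no pore pressure): FS = [c' + γz cos²β tanφ'] / [γz sinβ cosβ].
γz = 20.6·5.7 = 117.42 kN/m²
Numerator = 12.6 + 117.42·cos²42.4°·tan27.3° = 12.6 + 117.42·0.5453·0.5161 = 45.649 kPa
Denominator = 117.42·sin42.4°·cos42.4° = 117.42·0.6743·0.7385 = 58.468 kPa
FS = 45.649 / 58.468 = 0.781

FS = 0.78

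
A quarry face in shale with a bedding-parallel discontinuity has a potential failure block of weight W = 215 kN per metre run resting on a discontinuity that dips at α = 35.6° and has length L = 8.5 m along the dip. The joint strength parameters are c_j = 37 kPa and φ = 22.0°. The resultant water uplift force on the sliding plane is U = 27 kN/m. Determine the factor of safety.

FS = 2.99

Resolving the block weight along and normal to the plane and applying the Mohr–Coulomb strength on the joint:
N' = W cosα − U = 215·cos35.6° − 27 = 147.8 kN/m
Driving force T = W sinα = 215·sin35.6° = 125.2 kN/m
Resisting force R = c_j·L + N'·tanφ = 37·8.5 + 147.8·tan22.0° = 314.5 + 59.7 = 374.2 kN/m
FS = R / T = 374.2 / 125.2 = 2.990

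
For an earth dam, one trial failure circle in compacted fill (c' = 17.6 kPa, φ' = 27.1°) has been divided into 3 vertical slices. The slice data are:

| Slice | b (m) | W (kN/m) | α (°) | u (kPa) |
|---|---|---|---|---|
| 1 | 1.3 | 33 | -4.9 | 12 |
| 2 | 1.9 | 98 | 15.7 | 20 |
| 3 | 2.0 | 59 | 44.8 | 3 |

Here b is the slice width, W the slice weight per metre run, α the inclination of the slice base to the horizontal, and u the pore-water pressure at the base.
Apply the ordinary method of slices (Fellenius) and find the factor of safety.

Ordinary method of slices: FS = Σ[c'·Δl_i + (W_i cosα_i − u_i·Δl_i)·tanφ'] / Σ W_i sinα_i, with Δl_i = b_i / cosα_i.
Slice 1: Δl = 1.3/cos(-4.9°) = 1.305 m; N'_1 = 33·cos(-4.9°) − 12·1.305 = 17.2; c'Δl = 22.96; W sinα = -2.8
Slice 2: Δl = 1.9/cos15.7° = 1.974 m; N'_2 = 98·cos15.7° − 20·1.974 = 54.9; c'Δl = 34.74; W sinα = 26.5
Slice 3: Δl = 2.0/cos44.8° = 2.819 m; N'_3 = 59·cos44.8° − 3·2.819 = 33.4; c'Δl = 49.61; W sinα = 41.6
Σc'Δl = 107.3 kN/m; ΣN' = 105.5 kN/m; ΣW sinα = 65.3 kN/m
Resisting = 107.3 + 105.5·tan27.1° = 107.3 + 54.0 = 161.3 kN/m
FS = 161.3 / 65.3 = 2.471

FS = 2.47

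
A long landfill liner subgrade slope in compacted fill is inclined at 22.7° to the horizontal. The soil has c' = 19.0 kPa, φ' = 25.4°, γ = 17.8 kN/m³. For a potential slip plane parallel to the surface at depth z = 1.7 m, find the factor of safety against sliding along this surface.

FS = 2.90

For an infinite slope with a slip plane parallel to the surface (no pore pressure): FS = [c' + γz cos²β tanφ'] / [γz sinβ cosβ].
γz = 17.8·1.7 = 30.26 kN/m²
Numerator = 19.0 + 30.26·cos²22.7°·tan25.4° = 19.0 + 30.26·0.8511·0.4748 = 31.229 kPa
Denominator = 30.26·sin22.7°·cos22.7° = 30.26·0.3859·0.9225 = 10.773 kPa
FS = 31.229 / 10.773 = 2.899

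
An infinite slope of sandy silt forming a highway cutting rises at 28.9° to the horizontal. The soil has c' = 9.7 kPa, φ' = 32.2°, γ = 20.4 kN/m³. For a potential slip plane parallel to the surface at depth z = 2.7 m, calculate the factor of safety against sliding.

For an infinite slope with a slip plane parallel to the surface (no pore pressure): FS = [c' + γz cos²β tanφ'] / [γz sinβ cosβ].
γz = 20.4·2.7 = 55.08 kN/m²
Numerator = 9.7 + 55.08·cos²28.9°·tan32.2° = 9.7 + 55.08·0.7664·0.6297 = 36.284 kPa
Denominator = 55.08·sin28.9°·cos28.9° = 55.08·0.4833·0.8755 = 23.304 kPa
FS = 36.284 / 23.304 = 1.557

FS = 1.56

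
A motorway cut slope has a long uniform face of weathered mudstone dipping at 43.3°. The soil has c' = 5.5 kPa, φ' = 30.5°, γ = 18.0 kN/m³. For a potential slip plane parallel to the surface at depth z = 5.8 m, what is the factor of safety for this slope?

For an infinite slope with a slip plane parallel to the surface (no pore pressure): FS = [c' + γz cos²β tanφ'] / [γz sinβ cosβ].
γz = 18.0·5.8 = 104.40 kN/m²
Numerator = 5.5 + 104.40·cos²43.3°·tan30.5° = 5.5 + 104.40·0.5297·0.5890 = 38.072 kPa
Denominator = 104.40·sin43.3°·cos43.3° = 104.40·0.6858·0.7278 = 52.108 kPa
FS = 38.072 / 52.108 = 0.731

FS = 0.73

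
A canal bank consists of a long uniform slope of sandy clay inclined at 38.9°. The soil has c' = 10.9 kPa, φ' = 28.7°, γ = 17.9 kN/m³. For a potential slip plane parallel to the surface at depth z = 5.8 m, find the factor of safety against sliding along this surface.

FS = 0.89

For an infinite slope with a slip plane parallel to the surface (no pore pressure): FS = [c' + γz cos²β tanφ'] / [γz sinβ cosβ].
γz = 17.9·5.8 = 103.82 kN/m²
Numerator = 10.9 + 103.82·cos²38.9°·tan28.7° = 10.9 + 103.82·0.6057·0.5475 = 45.326 kPa
Denominator = 103.82·sin38.9°·cos38.9° = 103.82·0.6280·0.7782 = 50.738 kPa
FS = 45.326 / 50.738 = 0.893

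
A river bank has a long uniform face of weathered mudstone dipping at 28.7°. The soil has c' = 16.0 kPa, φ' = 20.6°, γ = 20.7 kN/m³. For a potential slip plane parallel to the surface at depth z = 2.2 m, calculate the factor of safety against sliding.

FS = 1.52

For an infinite slope with a slip plane parallel to the surface (no pore pressure): FS = [c' + γz cos²β tanφ'] / [γz sinβ cosβ].
γz = 20.7·2.2 = 45.54 kN/m²
Numerator = 16.0 + 45.54·cos²28.7°·tan20.6° = 16.0 + 45.54·0.7694·0.3759 = 29.170 kPa
Denominator = 45.54·sin28.7°·cos28.7° = 45.54·0.4802·0.8771 = 19.183 kPa
FS = 29.170 / 19.183 = 1.521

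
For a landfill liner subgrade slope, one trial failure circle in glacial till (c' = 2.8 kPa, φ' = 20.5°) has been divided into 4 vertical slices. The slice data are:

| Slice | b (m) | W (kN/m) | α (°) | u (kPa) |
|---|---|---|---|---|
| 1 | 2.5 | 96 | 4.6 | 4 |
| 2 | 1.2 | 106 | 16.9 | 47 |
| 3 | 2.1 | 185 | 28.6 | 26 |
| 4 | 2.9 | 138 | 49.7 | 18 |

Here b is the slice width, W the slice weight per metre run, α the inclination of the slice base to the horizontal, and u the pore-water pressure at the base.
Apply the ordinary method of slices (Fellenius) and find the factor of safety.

Ordinary method of slices: FS = Σ[c'·Δl_i + (W_i cosα_i − u_i·Δl_i)·tanφ'] / Σ W_i sinα_i, with Δl_i = b_i / cosα_i.
Slice 1: Δl = 2.5/cos4.6° = 2.508 m; N'_1 = 96·cos4.6° − 4·2.508 = 85.7; c'Δl = 7.02; W sinα = 7.7
Slice 2: Δl = 1.2/cos16.9° = 1.254 m; N'_2 = 106·cos16.9° − 47·1.254 = 42.5; c'Δl = 3.51; W sinα = 30.8
Slice 3: Δl = 2.1/cos28.6° = 2.392 m; N'_3 = 185·cos28.6° − 26·2.392 = 100.2; c'Δl = 6.70; W sinα = 88.6
Slice 4: Δl = 2.9/cos49.7° = 4.484 m; N'_4 = 138·cos49.7° − 18·4.484 = 8.6; c'Δl = 12.55; W sinα = 105.2
Σc'Δl = 29.8 kN/m; ΣN' = 236.9 kN/m; ΣW sinα = 232.3 kN/m
Resisting = 29.8 + 236.9·tan20.5° = 29.8 + 88.6 = 118.4 kN/m
FS = 118.4 / 232.3 = 0.510

FS = 0.51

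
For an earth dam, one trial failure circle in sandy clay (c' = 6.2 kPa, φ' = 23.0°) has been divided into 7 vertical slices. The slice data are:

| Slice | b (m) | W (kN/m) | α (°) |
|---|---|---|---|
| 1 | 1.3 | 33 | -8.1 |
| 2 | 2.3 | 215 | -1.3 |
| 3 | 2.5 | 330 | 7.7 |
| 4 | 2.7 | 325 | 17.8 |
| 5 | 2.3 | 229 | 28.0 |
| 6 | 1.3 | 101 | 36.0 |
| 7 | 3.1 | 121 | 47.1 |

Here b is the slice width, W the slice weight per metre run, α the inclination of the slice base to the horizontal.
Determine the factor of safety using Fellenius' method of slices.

Ordinary method of slices: FS = Σ[c'·Δl_i + (W_i cosα_i)·tanφ'] / Σ W_i sinα_i, with Δl_i = b_i / cosα_i.
Slice 1: Δl = 1.3/cos(-8.1°) = 1.313 m; N'_1 = 33·cos(-8.1°) = 32.7; c'Δl = 8.14; W sinα = -4.6
Slice 2: Δl = 2.3/cos(-1.3°) = 2.301 m; N'_2 = 215·cos(-1.3°) = 214.9; c'Δl = 14.26; W sinα = -4.9
Slice 3: Δl = 2.5/cos7.7° = 2.523 m; N'_3 = 330·cos7.7° = 327.0; c'Δl = 15.64; W sinα = 44.2
Slice 4: Δl = 2.7/cos17.8° = 2.836 m; N'_4 = 325·cos17.8° = 309.4; c'Δl = 17.58; W sinα = 99.4
Slice 5: Δl = 2.3/cos28.0° = 2.605 m; N'_5 = 229·cos28.0° = 202.2; c'Δl = 16.15; W sinα = 107.5
Slice 6: Δl = 1.3/cos36.0° = 1.607 m; N'_6 = 101·cos36.0° = 81.7; c'Δl = 9.96; W sinα = 59.4
Slice 7: Δl = 3.1/cos47.1° = 4.554 m; N'_7 = 121·cos47.1° = 82.4; c'Δl = 28.23; W sinα = 88.6
Σc'Δl = 110.0 kN/m; ΣN' = 1250.4 kN/m; ΣW sinα = 389.6 kN/m
Resisting = 110.0 + 1250.4·tan23.0° = 110.0 + 530.7 = 640.7 kN/m
FS = 640.7 / 389.6 = 1.645

FS = 1.64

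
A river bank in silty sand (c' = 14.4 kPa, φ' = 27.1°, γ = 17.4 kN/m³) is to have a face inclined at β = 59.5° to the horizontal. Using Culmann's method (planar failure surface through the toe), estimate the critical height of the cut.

Culmann's analysis gives the critical failure plane at α_cr = (β + φ')/2 = (59.5 + 27.1)/2 = 43.3°, and the critical height
H_c = (4c'/γ) · sinβ cosφ' / [1 − cos(β − φ')]
    = (4·14.4/17.4) · sin59.5°·cos27.1° / [1 − cos(32.4°)]
    = 3.310 · 0.8616·0.8902 / [1 − 0.8443]
    = 3.310 · 0.7670 / 0.1557
    = 16.31 m

H_c = 16.31 m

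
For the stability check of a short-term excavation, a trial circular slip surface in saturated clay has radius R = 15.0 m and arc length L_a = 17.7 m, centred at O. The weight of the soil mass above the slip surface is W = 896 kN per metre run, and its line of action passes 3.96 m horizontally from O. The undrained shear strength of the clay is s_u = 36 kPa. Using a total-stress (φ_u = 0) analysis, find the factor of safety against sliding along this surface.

FS = 2.69

Taking moments about the centre O, the resisting moment is provided by the undrained shear strength acting along the arc:
M_R = s_u·L_a·R = 36·17.70·15.0 = 9558.0 kN·m/m
M_D = W·d = 896·3.96 = 3548.2 kN·m/m
FS = M_R / M_D = 9558.0 / 3548.2 = 2.694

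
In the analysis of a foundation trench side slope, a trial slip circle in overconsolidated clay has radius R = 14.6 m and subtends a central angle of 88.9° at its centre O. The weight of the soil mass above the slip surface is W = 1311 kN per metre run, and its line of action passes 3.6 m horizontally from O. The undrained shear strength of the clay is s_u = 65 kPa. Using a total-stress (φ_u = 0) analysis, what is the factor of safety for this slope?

FS = 4.56

Taking moments about the centre O, the resisting moment is provided by the undrained shear strength acting along the arc:
Arc length L_a = R·θ = 14.6·(88.9°·π/180) = 14.6·1.5516 = 22.65 m
M_R = s_u·L_a·R = 65·22.65·14.6 = 21498.0 kN·m/m
M_D = W·d = 1311·3.6 = 4719.6 kN·m/m
FS = M_R / M_D = 21498.0 / 4719.6 = 4.555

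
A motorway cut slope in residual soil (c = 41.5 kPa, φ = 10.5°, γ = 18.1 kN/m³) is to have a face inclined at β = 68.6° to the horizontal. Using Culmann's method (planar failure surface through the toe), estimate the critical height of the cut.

H_c = 17.80 m

Culmann's analysis gives the critical failure plane at α_cr = (β + φ)/2 = (68.6 + 10.5)/2 = 39.5°, and the critical height
H_c = (4c/γ) · sinβ cosφ / [1 − cos(β − φ)]
    = (4·41.5/18.1) · sin68.6°·cos10.5° / [1 − cos(58.1°)]
    = 9.171 · 0.9311·0.9833 / [1 − 0.5284]
    = 9.171 · 0.9155 / 0.4716
    = 17.80 m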